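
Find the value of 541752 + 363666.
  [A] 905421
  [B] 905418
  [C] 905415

541752 + 363666 = 905418
B) 905418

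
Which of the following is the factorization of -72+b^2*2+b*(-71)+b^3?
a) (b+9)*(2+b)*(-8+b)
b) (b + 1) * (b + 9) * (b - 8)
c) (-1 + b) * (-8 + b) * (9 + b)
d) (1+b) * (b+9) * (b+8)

We need to factor -72+b^2*2+b*(-71)+b^3.
The factored form is (b + 1) * (b + 9) * (b - 8).
b) (b + 1) * (b + 9) * (b - 8)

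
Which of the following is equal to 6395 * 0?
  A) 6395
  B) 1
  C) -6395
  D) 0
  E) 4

6395 * 0 = 0
D) 0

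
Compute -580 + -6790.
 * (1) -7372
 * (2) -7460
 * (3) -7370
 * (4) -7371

-580 + -6790 = -7370
3) -7370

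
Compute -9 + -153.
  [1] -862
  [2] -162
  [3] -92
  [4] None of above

-9 + -153 = -162
2) -162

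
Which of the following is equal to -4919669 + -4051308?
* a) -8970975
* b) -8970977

-4919669 + -4051308 = -8970977
b) -8970977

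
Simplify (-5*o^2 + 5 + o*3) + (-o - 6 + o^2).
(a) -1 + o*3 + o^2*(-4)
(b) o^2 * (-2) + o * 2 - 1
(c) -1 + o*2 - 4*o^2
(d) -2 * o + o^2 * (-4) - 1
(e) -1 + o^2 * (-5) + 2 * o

Adding the polynomials and combining like terms:
(-5*o^2 + 5 + o*3) + (-o - 6 + o^2)
= -1 + o*2 - 4*o^2
c) -1 + o*2 - 4*o^2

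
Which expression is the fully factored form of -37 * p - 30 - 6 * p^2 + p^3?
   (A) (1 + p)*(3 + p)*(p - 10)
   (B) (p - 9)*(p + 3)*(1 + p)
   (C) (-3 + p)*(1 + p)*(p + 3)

We need to factor -37 * p - 30 - 6 * p^2 + p^3.
The factored form is (1 + p)*(3 + p)*(p - 10).
A) (1 + p)*(3 + p)*(p - 10)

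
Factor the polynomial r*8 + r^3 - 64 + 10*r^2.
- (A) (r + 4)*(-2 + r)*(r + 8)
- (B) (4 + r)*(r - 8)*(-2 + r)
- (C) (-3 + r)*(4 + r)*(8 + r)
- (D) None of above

We need to factor r*8 + r^3 - 64 + 10*r^2.
The factored form is (r + 4)*(-2 + r)*(r + 8).
A) (r + 4)*(-2 + r)*(r + 8)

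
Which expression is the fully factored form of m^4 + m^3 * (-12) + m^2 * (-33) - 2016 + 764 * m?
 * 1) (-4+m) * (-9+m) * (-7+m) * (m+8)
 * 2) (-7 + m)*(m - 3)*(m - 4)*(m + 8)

We need to factor m^4 + m^3 * (-12) + m^2 * (-33) - 2016 + 764 * m.
The factored form is (-4+m) * (-9+m) * (-7+m) * (m+8).
1) (-4+m) * (-9+m) * (-7+m) * (m+8)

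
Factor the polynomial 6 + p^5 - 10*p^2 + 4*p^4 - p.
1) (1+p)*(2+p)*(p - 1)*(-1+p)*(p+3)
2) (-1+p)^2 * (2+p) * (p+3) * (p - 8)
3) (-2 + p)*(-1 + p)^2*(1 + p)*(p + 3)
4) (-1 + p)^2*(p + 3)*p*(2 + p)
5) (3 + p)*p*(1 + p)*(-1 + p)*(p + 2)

We need to factor 6 + p^5 - 10*p^2 + 4*p^4 - p.
The factored form is (1+p)*(2+p)*(p - 1)*(-1+p)*(p+3).
1) (1+p)*(2+p)*(p - 1)*(-1+p)*(p+3)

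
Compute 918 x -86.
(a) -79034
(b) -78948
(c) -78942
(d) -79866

918 * -86 = -78948
b) -78948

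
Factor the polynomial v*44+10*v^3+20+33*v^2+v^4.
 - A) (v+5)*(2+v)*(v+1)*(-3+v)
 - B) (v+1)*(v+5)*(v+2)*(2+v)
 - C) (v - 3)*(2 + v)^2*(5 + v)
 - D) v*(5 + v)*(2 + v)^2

We need to factor v*44+10*v^3+20+33*v^2+v^4.
The factored form is (v+1)*(v+5)*(v+2)*(2+v).
B) (v+1)*(v+5)*(v+2)*(2+v)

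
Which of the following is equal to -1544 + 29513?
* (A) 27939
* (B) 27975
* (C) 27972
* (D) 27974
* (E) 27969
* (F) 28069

-1544 + 29513 = 27969
E) 27969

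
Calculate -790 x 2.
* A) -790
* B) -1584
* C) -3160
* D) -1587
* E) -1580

-790 * 2 = -1580
E) -1580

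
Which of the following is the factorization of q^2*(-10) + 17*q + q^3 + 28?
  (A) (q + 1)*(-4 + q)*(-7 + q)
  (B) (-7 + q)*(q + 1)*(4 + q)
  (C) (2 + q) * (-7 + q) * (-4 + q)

We need to factor q^2*(-10) + 17*q + q^3 + 28.
The factored form is (q + 1)*(-4 + q)*(-7 + q).
A) (q + 1)*(-4 + q)*(-7 + q)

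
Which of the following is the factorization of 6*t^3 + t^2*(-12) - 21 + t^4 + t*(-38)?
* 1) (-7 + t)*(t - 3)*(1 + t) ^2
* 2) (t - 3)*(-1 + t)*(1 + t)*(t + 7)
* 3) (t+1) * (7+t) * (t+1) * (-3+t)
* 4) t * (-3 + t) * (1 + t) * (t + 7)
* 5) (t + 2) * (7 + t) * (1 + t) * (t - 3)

We need to factor 6*t^3 + t^2*(-12) - 21 + t^4 + t*(-38).
The factored form is (t+1) * (7+t) * (t+1) * (-3+t).
3) (t+1) * (7+t) * (t+1) * (-3+t)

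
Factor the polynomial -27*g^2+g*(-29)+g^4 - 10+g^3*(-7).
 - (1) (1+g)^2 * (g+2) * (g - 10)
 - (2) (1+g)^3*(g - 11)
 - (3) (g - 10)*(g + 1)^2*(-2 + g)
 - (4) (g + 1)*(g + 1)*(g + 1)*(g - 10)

We need to factor -27*g^2+g*(-29)+g^4 - 10+g^3*(-7).
The factored form is (g + 1)*(g + 1)*(g + 1)*(g - 10).
4) (g + 1)*(g + 1)*(g + 1)*(g - 10)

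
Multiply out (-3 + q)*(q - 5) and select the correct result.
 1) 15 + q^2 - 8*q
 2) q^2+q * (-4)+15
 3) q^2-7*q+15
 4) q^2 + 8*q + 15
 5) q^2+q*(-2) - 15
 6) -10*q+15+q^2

Expanding (-3 + q)*(q - 5):
= 15 + q^2 - 8*q
1) 15 + q^2 - 8*q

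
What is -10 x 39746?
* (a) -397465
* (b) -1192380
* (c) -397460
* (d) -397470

-10 * 39746 = -397460
c) -397460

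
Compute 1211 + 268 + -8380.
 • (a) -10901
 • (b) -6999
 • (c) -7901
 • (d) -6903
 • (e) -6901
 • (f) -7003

First: 1211 + 268 = 1479
Then: 1479 + -8380 = -6901
e) -6901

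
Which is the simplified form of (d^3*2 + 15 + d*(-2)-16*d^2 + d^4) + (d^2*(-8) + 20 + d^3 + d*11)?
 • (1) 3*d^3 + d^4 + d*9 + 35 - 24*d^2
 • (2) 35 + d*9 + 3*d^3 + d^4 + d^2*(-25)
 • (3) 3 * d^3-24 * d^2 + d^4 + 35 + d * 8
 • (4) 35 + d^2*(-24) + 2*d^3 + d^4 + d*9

Adding the polynomials and combining like terms:
(d^3*2 + 15 + d*(-2) - 16*d^2 + d^4) + (d^2*(-8) + 20 + d^3 + d*11)
= 3*d^3 + d^4 + d*9 + 35 - 24*d^2
1) 3*d^3 + d^4 + d*9 + 35 - 24*d^2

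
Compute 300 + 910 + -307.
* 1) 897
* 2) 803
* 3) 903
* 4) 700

First: 300 + 910 = 1210
Then: 1210 + -307 = 903
3) 903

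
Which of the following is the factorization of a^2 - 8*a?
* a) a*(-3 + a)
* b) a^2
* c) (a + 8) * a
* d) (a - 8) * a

We need to factor a^2 - 8*a.
The factored form is (a - 8) * a.
d) (a - 8) * a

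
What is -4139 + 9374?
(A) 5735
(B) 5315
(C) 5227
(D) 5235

-4139 + 9374 = 5235
D) 5235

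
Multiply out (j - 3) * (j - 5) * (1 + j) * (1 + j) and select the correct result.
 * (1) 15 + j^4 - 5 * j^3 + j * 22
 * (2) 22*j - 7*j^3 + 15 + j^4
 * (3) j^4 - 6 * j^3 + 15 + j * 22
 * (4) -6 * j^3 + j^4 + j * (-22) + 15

Expanding (j - 3) * (j - 5) * (1 + j) * (1 + j):
= j^4 - 6 * j^3 + 15 + j * 22
3) j^4 - 6 * j^3 + 15 + j * 22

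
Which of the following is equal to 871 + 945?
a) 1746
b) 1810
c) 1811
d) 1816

871 + 945 = 1816
d) 1816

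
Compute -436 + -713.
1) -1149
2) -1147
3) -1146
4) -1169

-436 + -713 = -1149
1) -1149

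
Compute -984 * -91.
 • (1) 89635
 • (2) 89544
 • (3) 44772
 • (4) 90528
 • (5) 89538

-984 * -91 = 89544
2) 89544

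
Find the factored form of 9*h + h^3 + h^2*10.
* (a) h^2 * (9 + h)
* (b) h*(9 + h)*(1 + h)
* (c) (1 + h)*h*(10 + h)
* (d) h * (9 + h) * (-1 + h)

We need to factor 9*h + h^3 + h^2*10.
The factored form is h*(9 + h)*(1 + h).
b) h*(9 + h)*(1 + h)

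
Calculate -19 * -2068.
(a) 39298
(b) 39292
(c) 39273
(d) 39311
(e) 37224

-19 * -2068 = 39292
b) 39292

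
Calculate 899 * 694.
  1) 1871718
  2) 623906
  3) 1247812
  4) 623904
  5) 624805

899 * 694 = 623906
2) 623906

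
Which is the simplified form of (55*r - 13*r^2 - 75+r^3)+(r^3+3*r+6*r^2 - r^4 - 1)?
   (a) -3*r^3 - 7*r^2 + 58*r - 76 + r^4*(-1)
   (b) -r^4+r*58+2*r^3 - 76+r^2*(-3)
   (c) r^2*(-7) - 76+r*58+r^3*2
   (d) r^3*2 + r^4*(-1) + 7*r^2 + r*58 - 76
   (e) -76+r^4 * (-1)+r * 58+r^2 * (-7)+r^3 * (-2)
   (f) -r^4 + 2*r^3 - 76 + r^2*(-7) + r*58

Adding the polynomials and combining like terms:
(55*r - 13*r^2 - 75 + r^3) + (r^3 + 3*r + 6*r^2 - r^4 - 1)
= -r^4 + 2*r^3 - 76 + r^2*(-7) + r*58
f) -r^4 + 2*r^3 - 76 + r^2*(-7) + r*58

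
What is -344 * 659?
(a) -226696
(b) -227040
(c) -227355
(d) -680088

-344 * 659 = -226696
a) -226696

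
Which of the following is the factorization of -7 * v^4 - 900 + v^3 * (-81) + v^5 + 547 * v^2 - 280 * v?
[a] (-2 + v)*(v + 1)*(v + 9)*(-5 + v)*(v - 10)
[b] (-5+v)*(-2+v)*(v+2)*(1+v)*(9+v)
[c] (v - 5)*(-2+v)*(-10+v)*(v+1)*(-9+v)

We need to factor -7 * v^4 - 900 + v^3 * (-81) + v^5 + 547 * v^2 - 280 * v.
The factored form is (-2 + v)*(v + 1)*(v + 9)*(-5 + v)*(v - 10).
a) (-2 + v)*(v + 1)*(v + 9)*(-5 + v)*(v - 10)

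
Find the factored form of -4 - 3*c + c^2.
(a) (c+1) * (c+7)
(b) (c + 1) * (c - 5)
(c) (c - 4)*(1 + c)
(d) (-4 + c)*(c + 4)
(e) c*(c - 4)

We need to factor -4 - 3*c + c^2.
The factored form is (c - 4)*(1 + c).
c) (c - 4)*(1 + c)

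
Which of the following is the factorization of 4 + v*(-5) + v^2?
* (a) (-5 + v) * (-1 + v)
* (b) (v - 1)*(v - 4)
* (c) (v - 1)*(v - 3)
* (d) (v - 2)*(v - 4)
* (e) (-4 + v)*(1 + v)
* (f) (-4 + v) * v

We need to factor 4 + v*(-5) + v^2.
The factored form is (v - 1)*(v - 4).
b) (v - 1)*(v - 4)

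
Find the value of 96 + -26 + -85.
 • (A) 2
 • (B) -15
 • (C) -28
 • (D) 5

First: 96 + -26 = 70
Then: 70 + -85 = -15
B) -15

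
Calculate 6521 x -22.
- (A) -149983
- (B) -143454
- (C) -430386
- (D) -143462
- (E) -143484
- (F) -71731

6521 * -22 = -143462
D) -143462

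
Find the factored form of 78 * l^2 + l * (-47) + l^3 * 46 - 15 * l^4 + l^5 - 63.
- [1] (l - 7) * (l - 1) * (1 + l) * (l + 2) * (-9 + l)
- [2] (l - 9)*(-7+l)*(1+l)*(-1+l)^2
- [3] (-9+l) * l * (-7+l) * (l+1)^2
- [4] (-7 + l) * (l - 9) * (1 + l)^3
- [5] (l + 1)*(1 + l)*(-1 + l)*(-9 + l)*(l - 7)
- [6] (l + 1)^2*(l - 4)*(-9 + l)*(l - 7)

We need to factor 78 * l^2 + l * (-47) + l^3 * 46 - 15 * l^4 + l^5 - 63.
The factored form is (l + 1)*(1 + l)*(-1 + l)*(-9 + l)*(l - 7).
5) (l + 1)*(1 + l)*(-1 + l)*(-9 + l)*(l - 7)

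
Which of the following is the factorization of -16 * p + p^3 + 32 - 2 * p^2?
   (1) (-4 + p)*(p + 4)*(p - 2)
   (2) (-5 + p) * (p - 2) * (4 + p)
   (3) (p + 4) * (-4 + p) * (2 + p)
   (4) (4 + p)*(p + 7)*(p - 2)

We need to factor -16 * p + p^3 + 32 - 2 * p^2.
The factored form is (-4 + p)*(p + 4)*(p - 2).
1) (-4 + p)*(p + 4)*(p - 2)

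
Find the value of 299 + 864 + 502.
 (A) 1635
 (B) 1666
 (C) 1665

First: 299 + 864 = 1163
Then: 1163 + 502 = 1665
C) 1665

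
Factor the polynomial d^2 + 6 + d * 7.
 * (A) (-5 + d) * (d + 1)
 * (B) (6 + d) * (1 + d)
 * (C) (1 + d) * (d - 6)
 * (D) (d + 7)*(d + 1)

We need to factor d^2 + 6 + d * 7.
The factored form is (6 + d) * (1 + d).
B) (6 + d) * (1 + d)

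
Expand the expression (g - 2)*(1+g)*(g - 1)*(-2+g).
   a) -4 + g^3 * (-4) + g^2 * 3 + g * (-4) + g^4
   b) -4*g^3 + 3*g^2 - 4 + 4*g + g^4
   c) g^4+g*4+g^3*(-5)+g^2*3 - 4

Expanding (g - 2)*(1+g)*(g - 1)*(-2+g):
= -4*g^3 + 3*g^2 - 4 + 4*g + g^4
b) -4*g^3 + 3*g^2 - 4 + 4*g + g^4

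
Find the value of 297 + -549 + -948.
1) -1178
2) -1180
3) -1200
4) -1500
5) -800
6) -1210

First: 297 + -549 = -252
Then: -252 + -948 = -1200
3) -1200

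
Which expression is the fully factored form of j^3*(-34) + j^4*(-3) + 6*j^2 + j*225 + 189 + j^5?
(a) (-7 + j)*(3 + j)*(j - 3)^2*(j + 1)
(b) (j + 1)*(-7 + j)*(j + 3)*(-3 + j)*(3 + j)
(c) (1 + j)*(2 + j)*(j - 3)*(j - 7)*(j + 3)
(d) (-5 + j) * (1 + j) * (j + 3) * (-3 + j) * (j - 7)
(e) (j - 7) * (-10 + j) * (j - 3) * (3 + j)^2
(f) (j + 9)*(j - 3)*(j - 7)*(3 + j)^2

We need to factor j^3*(-34) + j^4*(-3) + 6*j^2 + j*225 + 189 + j^5.
The factored form is (j + 1)*(-7 + j)*(j + 3)*(-3 + j)*(3 + j).
b) (j + 1)*(-7 + j)*(j + 3)*(-3 + j)*(3 + j)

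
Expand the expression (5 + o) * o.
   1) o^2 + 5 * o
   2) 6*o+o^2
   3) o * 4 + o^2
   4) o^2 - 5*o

Expanding (5 + o) * o:
= o^2 + 5 * o
1) o^2 + 5 * o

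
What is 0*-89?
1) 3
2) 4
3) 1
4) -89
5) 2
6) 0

0 * -89 = 0
6) 0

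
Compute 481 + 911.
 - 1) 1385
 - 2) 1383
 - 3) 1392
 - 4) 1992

481 + 911 = 1392
3) 1392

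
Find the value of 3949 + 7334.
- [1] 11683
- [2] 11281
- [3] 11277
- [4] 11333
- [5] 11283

3949 + 7334 = 11283
5) 11283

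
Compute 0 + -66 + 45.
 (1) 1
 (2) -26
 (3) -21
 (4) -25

First: 0 + -66 = -66
Then: -66 + 45 = -21
3) -21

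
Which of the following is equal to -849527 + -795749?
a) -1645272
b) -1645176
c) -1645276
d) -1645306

-849527 + -795749 = -1645276
c) -1645276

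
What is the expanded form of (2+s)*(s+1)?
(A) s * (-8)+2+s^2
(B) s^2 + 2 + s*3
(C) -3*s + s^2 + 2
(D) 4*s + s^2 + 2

Expanding (2+s)*(s+1):
= s^2 + 2 + s*3
B) s^2 + 2 + s*3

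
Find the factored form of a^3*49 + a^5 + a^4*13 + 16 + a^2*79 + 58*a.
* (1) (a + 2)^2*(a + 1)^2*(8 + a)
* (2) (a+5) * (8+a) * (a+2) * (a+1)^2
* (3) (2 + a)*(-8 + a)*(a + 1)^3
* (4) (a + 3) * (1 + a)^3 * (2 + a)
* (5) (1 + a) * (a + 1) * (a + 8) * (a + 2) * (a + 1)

We need to factor a^3*49 + a^5 + a^4*13 + 16 + a^2*79 + 58*a.
The factored form is (1 + a) * (a + 1) * (a + 8) * (a + 2) * (a + 1).
5) (1 + a) * (a + 1) * (a + 8) * (a + 2) * (a + 1)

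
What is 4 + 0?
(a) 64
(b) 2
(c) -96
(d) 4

4 + 0 = 4
d) 4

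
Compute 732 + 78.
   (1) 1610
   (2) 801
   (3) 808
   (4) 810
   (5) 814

732 + 78 = 810
4) 810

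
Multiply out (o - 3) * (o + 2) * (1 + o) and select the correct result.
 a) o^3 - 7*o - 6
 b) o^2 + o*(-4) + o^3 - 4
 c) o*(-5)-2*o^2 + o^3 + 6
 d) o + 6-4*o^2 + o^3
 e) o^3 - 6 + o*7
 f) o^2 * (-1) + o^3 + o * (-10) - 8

Expanding (o - 3) * (o + 2) * (1 + o):
= o^3 - 7*o - 6
a) o^3 - 7*o - 6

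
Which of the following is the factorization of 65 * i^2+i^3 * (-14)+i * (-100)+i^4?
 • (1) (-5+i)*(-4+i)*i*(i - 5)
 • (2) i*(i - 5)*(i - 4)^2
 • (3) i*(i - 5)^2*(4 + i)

We need to factor 65 * i^2+i^3 * (-14)+i * (-100)+i^4.
The factored form is (-5+i)*(-4+i)*i*(i - 5).
1) (-5+i)*(-4+i)*i*(i - 5)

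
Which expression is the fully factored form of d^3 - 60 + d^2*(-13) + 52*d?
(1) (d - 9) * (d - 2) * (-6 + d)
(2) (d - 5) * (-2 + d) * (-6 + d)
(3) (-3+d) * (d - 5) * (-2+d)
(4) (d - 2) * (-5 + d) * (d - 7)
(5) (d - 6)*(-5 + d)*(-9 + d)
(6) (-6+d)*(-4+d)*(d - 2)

We need to factor d^3 - 60 + d^2*(-13) + 52*d.
The factored form is (d - 5) * (-2 + d) * (-6 + d).
2) (d - 5) * (-2 + d) * (-6 + d)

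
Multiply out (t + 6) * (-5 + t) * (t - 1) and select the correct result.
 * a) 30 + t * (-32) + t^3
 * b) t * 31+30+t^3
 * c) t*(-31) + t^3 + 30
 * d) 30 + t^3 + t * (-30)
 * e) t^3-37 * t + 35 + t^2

Expanding (t + 6) * (-5 + t) * (t - 1):
= t*(-31) + t^3 + 30
c) t*(-31) + t^3 + 30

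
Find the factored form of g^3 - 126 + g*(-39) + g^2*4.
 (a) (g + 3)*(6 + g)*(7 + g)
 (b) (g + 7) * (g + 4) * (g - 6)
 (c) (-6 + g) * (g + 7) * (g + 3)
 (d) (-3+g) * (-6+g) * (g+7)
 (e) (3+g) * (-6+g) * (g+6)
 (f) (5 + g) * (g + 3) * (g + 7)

We need to factor g^3 - 126 + g*(-39) + g^2*4.
The factored form is (-6 + g) * (g + 7) * (g + 3).
c) (-6 + g) * (g + 7) * (g + 3)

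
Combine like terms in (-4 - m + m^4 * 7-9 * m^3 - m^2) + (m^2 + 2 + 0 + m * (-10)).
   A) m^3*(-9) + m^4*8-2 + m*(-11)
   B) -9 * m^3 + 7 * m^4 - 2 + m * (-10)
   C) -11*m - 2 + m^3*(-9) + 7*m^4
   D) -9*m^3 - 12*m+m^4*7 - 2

Adding the polynomials and combining like terms:
(-4 - m + m^4*7 - 9*m^3 - m^2) + (m^2 + 2 + 0 + m*(-10))
= -11*m - 2 + m^3*(-9) + 7*m^4
C) -11*m - 2 + m^3*(-9) + 7*m^4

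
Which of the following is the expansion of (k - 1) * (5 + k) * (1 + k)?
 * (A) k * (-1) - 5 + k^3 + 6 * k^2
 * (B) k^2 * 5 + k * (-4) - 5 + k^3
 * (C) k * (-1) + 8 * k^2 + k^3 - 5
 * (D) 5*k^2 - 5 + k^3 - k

Expanding (k - 1) * (5 + k) * (1 + k):
= 5*k^2 - 5 + k^3 - k
D) 5*k^2 - 5 + k^3 - k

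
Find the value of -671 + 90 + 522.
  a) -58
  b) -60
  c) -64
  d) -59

First: -671 + 90 = -581
Then: -581 + 522 = -59
d) -59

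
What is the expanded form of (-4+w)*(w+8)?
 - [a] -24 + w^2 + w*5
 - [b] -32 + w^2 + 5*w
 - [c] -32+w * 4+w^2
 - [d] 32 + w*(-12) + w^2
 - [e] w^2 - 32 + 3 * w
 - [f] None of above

Expanding (-4+w)*(w+8):
= -32+w * 4+w^2
c) -32+w * 4+w^2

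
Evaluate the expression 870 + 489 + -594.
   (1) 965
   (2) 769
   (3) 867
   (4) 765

First: 870 + 489 = 1359
Then: 1359 + -594 = 765
4) 765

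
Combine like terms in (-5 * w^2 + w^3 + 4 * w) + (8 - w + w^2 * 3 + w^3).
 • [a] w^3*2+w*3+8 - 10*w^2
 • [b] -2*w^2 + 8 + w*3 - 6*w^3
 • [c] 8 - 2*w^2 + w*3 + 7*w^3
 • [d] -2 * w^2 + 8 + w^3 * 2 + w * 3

Adding the polynomials and combining like terms:
(-5*w^2 + w^3 + 4*w) + (8 - w + w^2*3 + w^3)
= -2 * w^2 + 8 + w^3 * 2 + w * 3
d) -2 * w^2 + 8 + w^3 * 2 + w * 3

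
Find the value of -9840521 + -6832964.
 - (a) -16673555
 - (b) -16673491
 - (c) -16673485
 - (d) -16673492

-9840521 + -6832964 = -16673485
c) -16673485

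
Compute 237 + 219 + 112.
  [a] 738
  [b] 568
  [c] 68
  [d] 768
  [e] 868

First: 237 + 219 = 456
Then: 456 + 112 = 568
b) 568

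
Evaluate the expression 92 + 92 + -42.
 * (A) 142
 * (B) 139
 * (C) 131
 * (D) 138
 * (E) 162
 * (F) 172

First: 92 + 92 = 184
Then: 184 + -42 = 142
A) 142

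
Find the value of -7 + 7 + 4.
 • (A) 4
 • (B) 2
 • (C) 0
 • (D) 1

First: -7 + 7 = 0
Then: 0 + 4 = 4
A) 4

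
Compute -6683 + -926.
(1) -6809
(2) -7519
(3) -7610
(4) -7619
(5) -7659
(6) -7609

-6683 + -926 = -7609
6) -7609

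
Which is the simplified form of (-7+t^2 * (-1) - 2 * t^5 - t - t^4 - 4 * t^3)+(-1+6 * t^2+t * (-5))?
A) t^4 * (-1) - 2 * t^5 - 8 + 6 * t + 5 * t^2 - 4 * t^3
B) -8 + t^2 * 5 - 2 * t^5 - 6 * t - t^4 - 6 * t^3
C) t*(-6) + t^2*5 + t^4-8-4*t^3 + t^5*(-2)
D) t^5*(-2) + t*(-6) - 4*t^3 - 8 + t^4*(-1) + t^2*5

Adding the polynomials and combining like terms:
(-7 + t^2*(-1) - 2*t^5 - t - t^4 - 4*t^3) + (-1 + 6*t^2 + t*(-5))
= t^5*(-2) + t*(-6) - 4*t^3 - 8 + t^4*(-1) + t^2*5
D) t^5*(-2) + t*(-6) - 4*t^3 - 8 + t^4*(-1) + t^2*5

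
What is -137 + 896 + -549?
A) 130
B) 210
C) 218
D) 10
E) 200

First: -137 + 896 = 759
Then: 759 + -549 = 210
B) 210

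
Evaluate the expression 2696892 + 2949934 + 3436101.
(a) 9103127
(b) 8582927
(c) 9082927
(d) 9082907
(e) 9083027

First: 2696892 + 2949934 = 5646826
Then: 5646826 + 3436101 = 9082927
c) 9082927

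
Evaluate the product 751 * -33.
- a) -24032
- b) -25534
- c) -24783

751 * -33 = -24783
c) -24783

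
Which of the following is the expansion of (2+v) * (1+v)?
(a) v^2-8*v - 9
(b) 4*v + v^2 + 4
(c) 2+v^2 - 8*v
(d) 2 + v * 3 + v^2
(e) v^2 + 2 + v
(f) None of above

Expanding (2+v) * (1+v):
= 2 + v * 3 + v^2
d) 2 + v * 3 + v^2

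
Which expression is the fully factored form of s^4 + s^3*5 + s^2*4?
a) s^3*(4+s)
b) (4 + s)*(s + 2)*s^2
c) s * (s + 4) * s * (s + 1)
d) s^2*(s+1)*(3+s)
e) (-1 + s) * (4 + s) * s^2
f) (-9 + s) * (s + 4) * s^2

We need to factor s^4 + s^3*5 + s^2*4.
The factored form is s * (s + 4) * s * (s + 1).
c) s * (s + 4) * s * (s + 1)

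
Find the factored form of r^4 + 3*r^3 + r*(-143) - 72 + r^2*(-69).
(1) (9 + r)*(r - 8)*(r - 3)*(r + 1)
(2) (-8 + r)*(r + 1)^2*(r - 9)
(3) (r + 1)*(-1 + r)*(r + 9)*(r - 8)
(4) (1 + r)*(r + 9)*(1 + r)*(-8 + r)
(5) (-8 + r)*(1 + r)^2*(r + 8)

We need to factor r^4 + 3*r^3 + r*(-143) - 72 + r^2*(-69).
The factored form is (1 + r)*(r + 9)*(1 + r)*(-8 + r).
4) (1 + r)*(r + 9)*(1 + r)*(-8 + r)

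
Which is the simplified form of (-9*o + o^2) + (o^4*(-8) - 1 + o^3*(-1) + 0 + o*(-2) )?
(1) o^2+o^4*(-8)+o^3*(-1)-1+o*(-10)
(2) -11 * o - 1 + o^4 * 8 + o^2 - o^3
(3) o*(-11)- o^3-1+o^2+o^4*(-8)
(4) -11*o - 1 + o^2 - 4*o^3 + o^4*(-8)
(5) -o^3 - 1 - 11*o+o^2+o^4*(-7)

Adding the polynomials and combining like terms:
(-9*o + o^2) + (o^4*(-8) - 1 + o^3*(-1) + 0 + o*(-2))
= o*(-11)- o^3-1+o^2+o^4*(-8)
3) o*(-11)- o^3-1+o^2+o^4*(-8)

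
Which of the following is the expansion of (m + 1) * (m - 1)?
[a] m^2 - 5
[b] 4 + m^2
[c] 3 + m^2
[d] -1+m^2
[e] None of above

Expanding (m + 1) * (m - 1):
= -1+m^2
d) -1+m^2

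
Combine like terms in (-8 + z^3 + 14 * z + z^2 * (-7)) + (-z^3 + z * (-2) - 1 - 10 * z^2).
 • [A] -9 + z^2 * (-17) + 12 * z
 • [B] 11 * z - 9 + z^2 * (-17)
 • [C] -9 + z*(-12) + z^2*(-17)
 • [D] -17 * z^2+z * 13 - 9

Adding the polynomials and combining like terms:
(-8 + z^3 + 14*z + z^2*(-7)) + (-z^3 + z*(-2) - 1 - 10*z^2)
= -9 + z^2 * (-17) + 12 * z
A) -9 + z^2 * (-17) + 12 * z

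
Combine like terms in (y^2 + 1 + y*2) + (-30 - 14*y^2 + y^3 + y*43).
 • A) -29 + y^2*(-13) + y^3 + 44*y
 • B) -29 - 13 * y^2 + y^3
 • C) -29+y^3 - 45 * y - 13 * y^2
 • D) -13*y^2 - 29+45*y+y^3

Adding the polynomials and combining like terms:
(y^2 + 1 + y*2) + (-30 - 14*y^2 + y^3 + y*43)
= -13*y^2 - 29+45*y+y^3
D) -13*y^2 - 29+45*y+y^3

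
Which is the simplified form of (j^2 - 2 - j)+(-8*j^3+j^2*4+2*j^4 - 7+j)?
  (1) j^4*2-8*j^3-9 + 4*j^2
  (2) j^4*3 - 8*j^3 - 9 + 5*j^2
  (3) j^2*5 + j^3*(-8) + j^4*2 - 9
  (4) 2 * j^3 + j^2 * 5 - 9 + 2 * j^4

Adding the polynomials and combining like terms:
(j^2 - 2 - j) + (-8*j^3 + j^2*4 + 2*j^4 - 7 + j)
= j^2*5 + j^3*(-8) + j^4*2 - 9
3) j^2*5 + j^3*(-8) + j^4*2 - 9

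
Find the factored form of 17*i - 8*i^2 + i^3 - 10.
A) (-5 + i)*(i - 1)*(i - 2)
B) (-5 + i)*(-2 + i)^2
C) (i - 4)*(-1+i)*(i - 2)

We need to factor 17*i - 8*i^2 + i^3 - 10.
The factored form is (-5 + i)*(i - 1)*(i - 2).
A) (-5 + i)*(i - 1)*(i - 2)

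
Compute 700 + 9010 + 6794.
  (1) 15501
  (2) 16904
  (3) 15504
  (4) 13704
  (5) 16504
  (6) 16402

First: 700 + 9010 = 9710
Then: 9710 + 6794 = 16504
5) 16504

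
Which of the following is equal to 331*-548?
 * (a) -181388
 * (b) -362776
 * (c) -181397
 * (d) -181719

331 * -548 = -181388
a) -181388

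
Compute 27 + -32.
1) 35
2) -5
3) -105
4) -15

27 + -32 = -5
2) -5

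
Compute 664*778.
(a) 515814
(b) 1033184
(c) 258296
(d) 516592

664 * 778 = 516592
d) 516592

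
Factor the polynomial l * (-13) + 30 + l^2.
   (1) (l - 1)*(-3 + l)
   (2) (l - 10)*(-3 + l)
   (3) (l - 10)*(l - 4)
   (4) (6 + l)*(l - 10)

We need to factor l * (-13) + 30 + l^2.
The factored form is (l - 10)*(-3 + l).
2) (l - 10)*(-3 + l)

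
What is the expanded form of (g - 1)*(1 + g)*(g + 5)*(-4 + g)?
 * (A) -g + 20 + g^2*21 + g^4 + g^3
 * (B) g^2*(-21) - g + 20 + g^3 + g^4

Expanding (g - 1)*(1 + g)*(g + 5)*(-4 + g):
= g^2*(-21) - g + 20 + g^3 + g^4
B) g^2*(-21) - g + 20 + g^3 + g^4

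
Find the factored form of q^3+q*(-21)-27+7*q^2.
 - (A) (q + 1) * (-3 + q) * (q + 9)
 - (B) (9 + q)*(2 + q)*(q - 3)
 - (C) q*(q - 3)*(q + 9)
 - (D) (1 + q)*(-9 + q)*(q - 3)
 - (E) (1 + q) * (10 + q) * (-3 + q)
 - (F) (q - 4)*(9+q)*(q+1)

We need to factor q^3+q*(-21)-27+7*q^2.
The factored form is (q + 1) * (-3 + q) * (q + 9).
A) (q + 1) * (-3 + q) * (q + 9)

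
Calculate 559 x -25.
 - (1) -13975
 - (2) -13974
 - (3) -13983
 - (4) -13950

559 * -25 = -13975
1) -13975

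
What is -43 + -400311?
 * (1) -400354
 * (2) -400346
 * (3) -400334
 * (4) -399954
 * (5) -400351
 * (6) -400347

-43 + -400311 = -400354
1) -400354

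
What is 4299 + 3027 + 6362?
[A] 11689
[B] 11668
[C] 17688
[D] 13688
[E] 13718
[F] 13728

First: 4299 + 3027 = 7326
Then: 7326 + 6362 = 13688
D) 13688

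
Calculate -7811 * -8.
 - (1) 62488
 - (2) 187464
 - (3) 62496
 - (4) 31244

-7811 * -8 = 62488
1) 62488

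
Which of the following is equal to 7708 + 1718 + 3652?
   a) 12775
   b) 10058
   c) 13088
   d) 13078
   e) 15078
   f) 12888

First: 7708 + 1718 = 9426
Then: 9426 + 3652 = 13078
d) 13078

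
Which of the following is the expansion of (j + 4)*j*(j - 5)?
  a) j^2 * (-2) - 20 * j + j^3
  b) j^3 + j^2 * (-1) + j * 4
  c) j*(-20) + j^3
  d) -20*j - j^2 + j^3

Expanding (j + 4)*j*(j - 5):
= -20*j - j^2 + j^3
d) -20*j - j^2 + j^3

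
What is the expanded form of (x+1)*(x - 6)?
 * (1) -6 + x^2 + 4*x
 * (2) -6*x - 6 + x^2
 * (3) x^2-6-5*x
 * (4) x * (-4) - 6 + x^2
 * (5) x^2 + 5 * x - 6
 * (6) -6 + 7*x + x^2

Expanding (x+1)*(x - 6):
= x^2-6-5*x
3) x^2-6-5*x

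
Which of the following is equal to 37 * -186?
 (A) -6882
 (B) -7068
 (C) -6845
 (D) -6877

37 * -186 = -6882
A) -6882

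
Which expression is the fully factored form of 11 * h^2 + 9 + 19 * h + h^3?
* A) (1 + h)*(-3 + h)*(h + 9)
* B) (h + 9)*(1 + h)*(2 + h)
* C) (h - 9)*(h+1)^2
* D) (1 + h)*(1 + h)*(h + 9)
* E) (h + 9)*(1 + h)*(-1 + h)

We need to factor 11 * h^2 + 9 + 19 * h + h^3.
The factored form is (1 + h)*(1 + h)*(h + 9).
D) (1 + h)*(1 + h)*(h + 9)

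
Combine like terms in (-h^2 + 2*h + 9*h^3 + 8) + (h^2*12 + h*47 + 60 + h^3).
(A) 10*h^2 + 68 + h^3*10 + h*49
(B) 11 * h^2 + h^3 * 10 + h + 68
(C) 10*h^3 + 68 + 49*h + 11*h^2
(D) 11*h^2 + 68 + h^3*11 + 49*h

Adding the polynomials and combining like terms:
(-h^2 + 2*h + 9*h^3 + 8) + (h^2*12 + h*47 + 60 + h^3)
= 10*h^3 + 68 + 49*h + 11*h^2
C) 10*h^3 + 68 + 49*h + 11*h^2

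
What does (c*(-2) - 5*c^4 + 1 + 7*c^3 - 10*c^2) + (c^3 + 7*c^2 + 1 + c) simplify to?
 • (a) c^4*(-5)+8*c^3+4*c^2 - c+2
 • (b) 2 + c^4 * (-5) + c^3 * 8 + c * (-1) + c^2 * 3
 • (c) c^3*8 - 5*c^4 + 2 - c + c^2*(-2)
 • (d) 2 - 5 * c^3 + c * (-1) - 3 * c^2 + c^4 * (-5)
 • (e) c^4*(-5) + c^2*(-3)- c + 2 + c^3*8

Adding the polynomials and combining like terms:
(c*(-2) - 5*c^4 + 1 + 7*c^3 - 10*c^2) + (c^3 + 7*c^2 + 1 + c)
= c^4*(-5) + c^2*(-3)- c + 2 + c^3*8
e) c^4*(-5) + c^2*(-3)- c + 2 + c^3*8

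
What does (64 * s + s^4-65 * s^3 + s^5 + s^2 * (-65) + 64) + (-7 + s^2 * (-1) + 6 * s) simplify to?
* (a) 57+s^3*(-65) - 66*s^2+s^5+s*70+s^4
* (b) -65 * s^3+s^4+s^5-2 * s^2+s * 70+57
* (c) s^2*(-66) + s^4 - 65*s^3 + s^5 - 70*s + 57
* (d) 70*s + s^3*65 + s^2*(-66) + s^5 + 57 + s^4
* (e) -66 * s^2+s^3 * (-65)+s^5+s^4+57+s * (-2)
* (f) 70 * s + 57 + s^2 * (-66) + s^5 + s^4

Adding the polynomials and combining like terms:
(64*s + s^4 - 65*s^3 + s^5 + s^2*(-65) + 64) + (-7 + s^2*(-1) + 6*s)
= 57+s^3*(-65) - 66*s^2+s^5+s*70+s^4
a) 57+s^3*(-65) - 66*s^2+s^5+s*70+s^4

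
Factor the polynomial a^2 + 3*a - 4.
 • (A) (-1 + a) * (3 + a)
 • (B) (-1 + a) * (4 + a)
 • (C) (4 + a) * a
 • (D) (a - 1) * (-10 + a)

We need to factor a^2 + 3*a - 4.
The factored form is (-1 + a) * (4 + a).
B) (-1 + a) * (4 + a)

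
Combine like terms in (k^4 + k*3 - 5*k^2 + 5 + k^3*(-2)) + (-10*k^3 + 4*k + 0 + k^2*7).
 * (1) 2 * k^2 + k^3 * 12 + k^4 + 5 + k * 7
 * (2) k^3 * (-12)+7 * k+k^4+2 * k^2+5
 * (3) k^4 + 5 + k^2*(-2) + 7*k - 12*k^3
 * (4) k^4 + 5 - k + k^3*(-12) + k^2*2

Adding the polynomials and combining like terms:
(k^4 + k*3 - 5*k^2 + 5 + k^3*(-2)) + (-10*k^3 + 4*k + 0 + k^2*7)
= k^3 * (-12)+7 * k+k^4+2 * k^2+5
2) k^3 * (-12)+7 * k+k^4+2 * k^2+5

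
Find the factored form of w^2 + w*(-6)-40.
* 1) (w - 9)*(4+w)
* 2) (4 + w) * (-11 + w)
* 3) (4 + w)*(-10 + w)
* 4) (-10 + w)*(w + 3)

We need to factor w^2 + w*(-6)-40.
The factored form is (4 + w)*(-10 + w).
3) (4 + w)*(-10 + w)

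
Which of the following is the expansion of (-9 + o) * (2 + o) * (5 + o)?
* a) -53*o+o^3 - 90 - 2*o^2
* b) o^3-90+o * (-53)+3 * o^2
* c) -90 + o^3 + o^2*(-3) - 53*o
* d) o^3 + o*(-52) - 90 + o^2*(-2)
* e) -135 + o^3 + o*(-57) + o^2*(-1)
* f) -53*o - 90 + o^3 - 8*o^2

Expanding (-9 + o) * (2 + o) * (5 + o):
= -53*o+o^3 - 90 - 2*o^2
a) -53*o+o^3 - 90 - 2*o^2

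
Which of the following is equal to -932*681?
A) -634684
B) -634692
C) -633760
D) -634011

-932 * 681 = -634692
B) -634692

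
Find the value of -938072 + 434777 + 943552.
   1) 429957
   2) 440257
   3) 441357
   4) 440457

First: -938072 + 434777 = -503295
Then: -503295 + 943552 = 440257
2) 440257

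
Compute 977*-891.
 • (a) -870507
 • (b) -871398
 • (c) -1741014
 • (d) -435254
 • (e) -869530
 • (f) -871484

977 * -891 = -870507
a) -870507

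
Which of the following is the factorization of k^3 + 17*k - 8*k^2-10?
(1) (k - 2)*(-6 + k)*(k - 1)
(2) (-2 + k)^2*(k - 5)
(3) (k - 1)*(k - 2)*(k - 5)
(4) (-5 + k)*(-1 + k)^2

We need to factor k^3 + 17*k - 8*k^2-10.
The factored form is (k - 1)*(k - 2)*(k - 5).
3) (k - 1)*(k - 2)*(k - 5)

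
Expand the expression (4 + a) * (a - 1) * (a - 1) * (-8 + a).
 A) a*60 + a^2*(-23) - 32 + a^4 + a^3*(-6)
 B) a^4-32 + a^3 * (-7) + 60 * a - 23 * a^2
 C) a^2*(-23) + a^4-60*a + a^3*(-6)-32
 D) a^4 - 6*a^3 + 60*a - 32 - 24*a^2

Expanding (4 + a) * (a - 1) * (a - 1) * (-8 + a):
= a*60 + a^2*(-23) - 32 + a^4 + a^3*(-6)
A) a*60 + a^2*(-23) - 32 + a^4 + a^3*(-6)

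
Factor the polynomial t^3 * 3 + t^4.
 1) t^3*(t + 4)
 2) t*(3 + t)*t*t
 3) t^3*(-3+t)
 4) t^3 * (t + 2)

We need to factor t^3 * 3 + t^4.
The factored form is t*(3 + t)*t*t.
2) t*(3 + t)*t*t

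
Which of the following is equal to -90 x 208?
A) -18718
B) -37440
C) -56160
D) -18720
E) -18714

-90 * 208 = -18720
D) -18720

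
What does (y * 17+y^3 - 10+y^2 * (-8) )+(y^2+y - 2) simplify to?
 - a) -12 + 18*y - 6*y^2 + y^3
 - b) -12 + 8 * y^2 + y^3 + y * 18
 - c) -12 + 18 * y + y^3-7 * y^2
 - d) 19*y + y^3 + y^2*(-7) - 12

Adding the polynomials and combining like terms:
(y*17 + y^3 - 10 + y^2*(-8)) + (y^2 + y - 2)
= -12 + 18 * y + y^3-7 * y^2
c) -12 + 18 * y + y^3-7 * y^2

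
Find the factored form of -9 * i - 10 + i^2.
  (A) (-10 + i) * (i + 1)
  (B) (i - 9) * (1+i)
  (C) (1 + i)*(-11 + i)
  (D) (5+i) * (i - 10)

We need to factor -9 * i - 10 + i^2.
The factored form is (-10 + i) * (i + 1).
A) (-10 + i) * (i + 1)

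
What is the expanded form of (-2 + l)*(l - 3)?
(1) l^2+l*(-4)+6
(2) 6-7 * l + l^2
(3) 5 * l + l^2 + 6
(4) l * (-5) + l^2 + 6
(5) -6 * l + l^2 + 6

Expanding (-2 + l)*(l - 3):
= l * (-5) + l^2 + 6
4) l * (-5) + l^2 + 6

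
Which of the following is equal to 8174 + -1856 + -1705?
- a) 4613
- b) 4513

First: 8174 + -1856 = 6318
Then: 6318 + -1705 = 4613
a) 4613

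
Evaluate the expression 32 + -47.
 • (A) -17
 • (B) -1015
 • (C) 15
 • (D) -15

32 + -47 = -15
D) -15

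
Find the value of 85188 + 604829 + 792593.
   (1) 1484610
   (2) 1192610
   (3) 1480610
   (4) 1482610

First: 85188 + 604829 = 690017
Then: 690017 + 792593 = 1482610
4) 1482610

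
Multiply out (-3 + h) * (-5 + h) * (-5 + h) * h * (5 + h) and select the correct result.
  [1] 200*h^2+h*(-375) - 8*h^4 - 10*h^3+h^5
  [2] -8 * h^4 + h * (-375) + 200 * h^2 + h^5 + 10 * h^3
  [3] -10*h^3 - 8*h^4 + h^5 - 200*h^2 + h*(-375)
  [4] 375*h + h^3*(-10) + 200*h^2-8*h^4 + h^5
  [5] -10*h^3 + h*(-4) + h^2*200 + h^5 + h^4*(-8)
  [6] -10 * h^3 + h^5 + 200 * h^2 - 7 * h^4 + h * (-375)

Expanding (-3 + h) * (-5 + h) * (-5 + h) * h * (5 + h):
= 200*h^2+h*(-375) - 8*h^4 - 10*h^3+h^5
1) 200*h^2+h*(-375) - 8*h^4 - 10*h^3+h^5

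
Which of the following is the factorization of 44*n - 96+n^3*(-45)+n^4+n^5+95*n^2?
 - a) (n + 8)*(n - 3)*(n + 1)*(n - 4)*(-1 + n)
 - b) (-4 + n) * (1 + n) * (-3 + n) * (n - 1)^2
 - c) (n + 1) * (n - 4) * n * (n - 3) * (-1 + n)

We need to factor 44*n - 96+n^3*(-45)+n^4+n^5+95*n^2.
The factored form is (n + 8)*(n - 3)*(n + 1)*(n - 4)*(-1 + n).
a) (n + 8)*(n - 3)*(n + 1)*(n - 4)*(-1 + n)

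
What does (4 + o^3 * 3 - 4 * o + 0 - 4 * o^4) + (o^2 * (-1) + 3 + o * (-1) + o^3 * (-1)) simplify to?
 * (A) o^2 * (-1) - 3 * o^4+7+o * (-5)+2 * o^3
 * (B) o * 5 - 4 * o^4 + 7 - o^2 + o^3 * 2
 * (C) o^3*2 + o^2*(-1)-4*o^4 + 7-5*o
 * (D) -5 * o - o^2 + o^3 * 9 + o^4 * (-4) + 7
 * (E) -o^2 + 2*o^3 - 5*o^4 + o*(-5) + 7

Adding the polynomials and combining like terms:
(4 + o^3*3 - 4*o + 0 - 4*o^4) + (o^2*(-1) + 3 + o*(-1) + o^3*(-1))
= o^3*2 + o^2*(-1)-4*o^4 + 7-5*o
C) o^3*2 + o^2*(-1)-4*o^4 + 7-5*o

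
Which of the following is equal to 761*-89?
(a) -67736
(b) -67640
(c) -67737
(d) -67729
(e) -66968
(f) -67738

761 * -89 = -67729
d) -67729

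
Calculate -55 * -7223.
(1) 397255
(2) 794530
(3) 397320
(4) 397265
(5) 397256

-55 * -7223 = 397265
4) 397265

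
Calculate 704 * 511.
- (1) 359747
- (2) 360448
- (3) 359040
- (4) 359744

704 * 511 = 359744
4) 359744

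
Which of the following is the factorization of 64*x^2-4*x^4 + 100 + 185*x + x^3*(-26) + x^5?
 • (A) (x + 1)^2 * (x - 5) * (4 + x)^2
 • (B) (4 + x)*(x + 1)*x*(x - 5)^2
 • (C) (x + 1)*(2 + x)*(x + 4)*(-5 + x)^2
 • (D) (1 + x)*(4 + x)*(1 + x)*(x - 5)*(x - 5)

We need to factor 64*x^2-4*x^4 + 100 + 185*x + x^3*(-26) + x^5.
The factored form is (1 + x)*(4 + x)*(1 + x)*(x - 5)*(x - 5).
D) (1 + x)*(4 + x)*(1 + x)*(x - 5)*(x - 5)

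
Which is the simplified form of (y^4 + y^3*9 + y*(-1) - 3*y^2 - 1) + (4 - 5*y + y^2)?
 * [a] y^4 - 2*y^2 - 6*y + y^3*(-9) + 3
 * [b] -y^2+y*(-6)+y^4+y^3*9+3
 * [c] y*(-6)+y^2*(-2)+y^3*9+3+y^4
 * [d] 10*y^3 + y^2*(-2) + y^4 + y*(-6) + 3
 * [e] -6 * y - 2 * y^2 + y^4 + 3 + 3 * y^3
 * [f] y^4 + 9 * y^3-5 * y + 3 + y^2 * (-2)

Adding the polynomials and combining like terms:
(y^4 + y^3*9 + y*(-1) - 3*y^2 - 1) + (4 - 5*y + y^2)
= y*(-6)+y^2*(-2)+y^3*9+3+y^4
c) y*(-6)+y^2*(-2)+y^3*9+3+y^4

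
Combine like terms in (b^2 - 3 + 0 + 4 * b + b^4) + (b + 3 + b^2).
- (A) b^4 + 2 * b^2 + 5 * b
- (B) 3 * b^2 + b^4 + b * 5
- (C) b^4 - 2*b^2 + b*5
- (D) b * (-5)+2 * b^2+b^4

Adding the polynomials and combining like terms:
(b^2 - 3 + 0 + 4*b + b^4) + (b + 3 + b^2)
= b^4 + 2 * b^2 + 5 * b
A) b^4 + 2 * b^2 + 5 * b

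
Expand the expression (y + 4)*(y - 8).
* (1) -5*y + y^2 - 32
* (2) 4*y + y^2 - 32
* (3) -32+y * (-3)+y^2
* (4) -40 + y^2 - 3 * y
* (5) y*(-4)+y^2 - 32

Expanding (y + 4)*(y - 8):
= y*(-4)+y^2 - 32
5) y*(-4)+y^2 - 32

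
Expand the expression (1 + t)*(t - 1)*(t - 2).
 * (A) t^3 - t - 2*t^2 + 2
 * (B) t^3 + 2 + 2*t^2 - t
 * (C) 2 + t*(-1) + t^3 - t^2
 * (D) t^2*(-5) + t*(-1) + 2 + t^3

Expanding (1 + t)*(t - 1)*(t - 2):
= t^3 - t - 2*t^2 + 2
A) t^3 - t - 2*t^2 + 2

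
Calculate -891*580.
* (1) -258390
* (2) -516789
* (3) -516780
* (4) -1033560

-891 * 580 = -516780
3) -516780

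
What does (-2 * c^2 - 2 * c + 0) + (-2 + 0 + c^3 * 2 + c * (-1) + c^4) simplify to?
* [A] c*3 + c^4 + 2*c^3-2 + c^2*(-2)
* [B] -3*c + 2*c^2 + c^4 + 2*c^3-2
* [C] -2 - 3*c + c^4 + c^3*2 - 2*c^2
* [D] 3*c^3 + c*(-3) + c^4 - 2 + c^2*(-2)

Adding the polynomials and combining like terms:
(-2*c^2 - 2*c + 0) + (-2 + 0 + c^3*2 + c*(-1) + c^4)
= -2 - 3*c + c^4 + c^3*2 - 2*c^2
C) -2 - 3*c + c^4 + c^3*2 - 2*c^2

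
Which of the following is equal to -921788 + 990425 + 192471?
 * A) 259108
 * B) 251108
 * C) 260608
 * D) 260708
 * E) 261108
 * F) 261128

First: -921788 + 990425 = 68637
Then: 68637 + 192471 = 261108
E) 261108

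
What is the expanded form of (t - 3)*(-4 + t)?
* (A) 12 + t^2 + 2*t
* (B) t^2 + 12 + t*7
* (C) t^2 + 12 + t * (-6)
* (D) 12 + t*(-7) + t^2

Expanding (t - 3)*(-4 + t):
= 12 + t*(-7) + t^2
D) 12 + t*(-7) + t^2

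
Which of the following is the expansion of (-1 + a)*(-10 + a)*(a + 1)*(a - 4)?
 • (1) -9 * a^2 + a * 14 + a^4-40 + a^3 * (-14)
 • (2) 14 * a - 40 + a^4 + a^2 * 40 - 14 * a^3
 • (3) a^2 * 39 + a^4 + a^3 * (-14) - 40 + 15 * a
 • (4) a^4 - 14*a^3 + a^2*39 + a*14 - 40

Expanding (-1 + a)*(-10 + a)*(a + 1)*(a - 4):
= a^4 - 14*a^3 + a^2*39 + a*14 - 40
4) a^4 - 14*a^3 + a^2*39 + a*14 - 40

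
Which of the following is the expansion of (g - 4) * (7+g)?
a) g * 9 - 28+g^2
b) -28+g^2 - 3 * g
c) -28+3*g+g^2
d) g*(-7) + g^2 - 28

Expanding (g - 4) * (7+g):
= -28+3*g+g^2
c) -28+3*g+g^2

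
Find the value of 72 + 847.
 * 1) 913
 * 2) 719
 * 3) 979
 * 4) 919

72 + 847 = 919
4) 919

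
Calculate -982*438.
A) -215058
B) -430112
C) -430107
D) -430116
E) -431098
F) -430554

-982 * 438 = -430116
D) -430116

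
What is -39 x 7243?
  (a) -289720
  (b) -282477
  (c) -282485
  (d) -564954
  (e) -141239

-39 * 7243 = -282477
b) -282477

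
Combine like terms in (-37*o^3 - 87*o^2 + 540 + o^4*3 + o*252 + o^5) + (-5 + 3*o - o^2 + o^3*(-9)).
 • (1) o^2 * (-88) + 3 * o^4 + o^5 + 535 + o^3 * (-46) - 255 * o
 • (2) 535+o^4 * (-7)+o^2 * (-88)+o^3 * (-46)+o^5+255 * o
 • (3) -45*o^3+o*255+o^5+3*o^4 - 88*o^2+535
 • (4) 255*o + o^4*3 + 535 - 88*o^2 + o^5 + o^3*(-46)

Adding the polynomials and combining like terms:
(-37*o^3 - 87*o^2 + 540 + o^4*3 + o*252 + o^5) + (-5 + 3*o - o^2 + o^3*(-9))
= 255*o + o^4*3 + 535 - 88*o^2 + o^5 + o^3*(-46)
4) 255*o + o^4*3 + 535 - 88*o^2 + o^5 + o^3*(-46)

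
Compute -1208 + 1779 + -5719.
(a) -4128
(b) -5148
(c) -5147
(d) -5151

First: -1208 + 1779 = 571
Then: 571 + -5719 = -5148
b) -5148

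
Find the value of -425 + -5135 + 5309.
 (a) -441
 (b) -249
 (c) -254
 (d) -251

First: -425 + -5135 = -5560
Then: -5560 + 5309 = -251
d) -251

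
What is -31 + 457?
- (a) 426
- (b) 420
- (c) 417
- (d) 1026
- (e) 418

-31 + 457 = 426
a) 426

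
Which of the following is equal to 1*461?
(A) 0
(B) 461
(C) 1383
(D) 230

1 * 461 = 461
B) 461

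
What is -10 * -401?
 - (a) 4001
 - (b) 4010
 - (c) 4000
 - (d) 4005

-10 * -401 = 4010
b) 4010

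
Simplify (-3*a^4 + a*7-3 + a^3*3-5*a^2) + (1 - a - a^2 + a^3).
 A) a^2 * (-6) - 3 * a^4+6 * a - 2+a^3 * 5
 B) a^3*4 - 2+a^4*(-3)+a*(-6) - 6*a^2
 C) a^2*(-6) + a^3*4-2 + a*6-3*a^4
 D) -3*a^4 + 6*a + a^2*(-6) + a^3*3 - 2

Adding the polynomials and combining like terms:
(-3*a^4 + a*7 - 3 + a^3*3 - 5*a^2) + (1 - a - a^2 + a^3)
= a^2*(-6) + a^3*4-2 + a*6-3*a^4
C) a^2*(-6) + a^3*4-2 + a*6-3*a^4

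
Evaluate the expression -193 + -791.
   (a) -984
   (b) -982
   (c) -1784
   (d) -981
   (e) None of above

-193 + -791 = -984
a) -984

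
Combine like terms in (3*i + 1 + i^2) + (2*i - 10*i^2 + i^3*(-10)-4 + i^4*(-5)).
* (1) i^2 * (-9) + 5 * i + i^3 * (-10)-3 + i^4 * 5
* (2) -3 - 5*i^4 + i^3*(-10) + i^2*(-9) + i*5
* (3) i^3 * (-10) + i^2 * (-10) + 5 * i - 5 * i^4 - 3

Adding the polynomials and combining like terms:
(3*i + 1 + i^2) + (2*i - 10*i^2 + i^3*(-10) - 4 + i^4*(-5))
= -3 - 5*i^4 + i^3*(-10) + i^2*(-9) + i*5
2) -3 - 5*i^4 + i^3*(-10) + i^2*(-9) + i*5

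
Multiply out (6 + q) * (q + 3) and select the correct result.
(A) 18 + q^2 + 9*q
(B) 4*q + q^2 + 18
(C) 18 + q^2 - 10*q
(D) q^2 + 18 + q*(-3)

Expanding (6 + q) * (q + 3):
= 18 + q^2 + 9*q
A) 18 + q^2 + 9*q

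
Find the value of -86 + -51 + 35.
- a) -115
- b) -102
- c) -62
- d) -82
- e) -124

First: -86 + -51 = -137
Then: -137 + 35 = -102
b) -102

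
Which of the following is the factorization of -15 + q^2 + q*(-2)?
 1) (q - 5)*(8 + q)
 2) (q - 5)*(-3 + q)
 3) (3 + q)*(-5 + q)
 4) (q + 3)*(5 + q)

We need to factor -15 + q^2 + q*(-2).
The factored form is (3 + q)*(-5 + q).
3) (3 + q)*(-5 + q)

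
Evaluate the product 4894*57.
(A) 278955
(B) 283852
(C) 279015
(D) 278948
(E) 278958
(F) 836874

4894 * 57 = 278958
E) 278958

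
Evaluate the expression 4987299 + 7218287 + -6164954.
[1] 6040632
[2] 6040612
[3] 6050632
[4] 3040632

First: 4987299 + 7218287 = 12205586
Then: 12205586 + -6164954 = 6040632
1) 6040632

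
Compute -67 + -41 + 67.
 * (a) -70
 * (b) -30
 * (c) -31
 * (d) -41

First: -67 + -41 = -108
Then: -108 + 67 = -41
d) -41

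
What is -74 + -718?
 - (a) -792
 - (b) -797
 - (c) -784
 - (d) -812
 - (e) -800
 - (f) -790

-74 + -718 = -792
a) -792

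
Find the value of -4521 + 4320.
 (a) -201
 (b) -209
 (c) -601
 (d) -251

-4521 + 4320 = -201
a) -201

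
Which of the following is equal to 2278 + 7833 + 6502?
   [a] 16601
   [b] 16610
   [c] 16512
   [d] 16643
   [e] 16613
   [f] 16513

First: 2278 + 7833 = 10111
Then: 10111 + 6502 = 16613
e) 16613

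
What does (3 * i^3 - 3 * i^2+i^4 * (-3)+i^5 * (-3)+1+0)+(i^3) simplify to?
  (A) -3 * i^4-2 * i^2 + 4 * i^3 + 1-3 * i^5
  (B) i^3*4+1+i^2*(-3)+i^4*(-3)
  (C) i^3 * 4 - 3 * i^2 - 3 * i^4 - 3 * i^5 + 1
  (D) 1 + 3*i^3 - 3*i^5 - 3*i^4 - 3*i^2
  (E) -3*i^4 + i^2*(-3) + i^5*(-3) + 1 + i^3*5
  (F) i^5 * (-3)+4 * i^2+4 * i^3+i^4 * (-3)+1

Adding the polynomials and combining like terms:
(3*i^3 - 3*i^2 + i^4*(-3) + i^5*(-3) + 1 + 0) + (i^3)
= i^3 * 4 - 3 * i^2 - 3 * i^4 - 3 * i^5 + 1
C) i^3 * 4 - 3 * i^2 - 3 * i^4 - 3 * i^5 + 1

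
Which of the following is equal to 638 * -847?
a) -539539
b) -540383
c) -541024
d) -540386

638 * -847 = -540386
d) -540386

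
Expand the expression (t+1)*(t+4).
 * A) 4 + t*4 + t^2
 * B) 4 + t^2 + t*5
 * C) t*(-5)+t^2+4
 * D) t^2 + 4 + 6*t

Expanding (t+1)*(t+4):
= 4 + t^2 + t*5
B) 4 + t^2 + t*5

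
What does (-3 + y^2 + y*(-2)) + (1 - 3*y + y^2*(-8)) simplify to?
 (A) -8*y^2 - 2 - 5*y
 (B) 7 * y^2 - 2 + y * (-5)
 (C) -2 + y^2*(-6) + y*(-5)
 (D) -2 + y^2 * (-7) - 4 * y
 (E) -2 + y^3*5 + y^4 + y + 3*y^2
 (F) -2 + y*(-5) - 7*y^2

Adding the polynomials and combining like terms:
(-3 + y^2 + y*(-2)) + (1 - 3*y + y^2*(-8))
= -2 + y*(-5) - 7*y^2
F) -2 + y*(-5) - 7*y^2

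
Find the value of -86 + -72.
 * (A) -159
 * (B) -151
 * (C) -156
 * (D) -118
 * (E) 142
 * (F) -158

-86 + -72 = -158
F) -158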